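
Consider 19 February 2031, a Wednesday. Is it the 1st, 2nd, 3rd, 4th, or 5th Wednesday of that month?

3rd

Day 19 falls in week ⌈19/7⌉ of the month.
Days 1–7 hold the 1st Wednesday, 8–14 the 2nd, 15–21 the 3rd, 22–28 the 4th, 29–31 the 5th.
19 is in the range for the 3rd.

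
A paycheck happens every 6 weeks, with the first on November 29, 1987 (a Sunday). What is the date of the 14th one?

May 28, 1989

The 14th occurrence is 13 intervals after the first: 13 × 42 = 546 days after November 29, 1987.
November has 30 days — 1 day to the end of November leaves 545.
From end of November to end of 1987 is 31 days (514 left).
1988 has 366 days (148 left).
January has 31 days (117 left).
February has 28 days (89 left).
March has 31 days (58 left).
April has 30 days (28 left).
28 days into May → May 28, 1989.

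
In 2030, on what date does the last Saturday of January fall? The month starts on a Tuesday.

January 2030 begins on a Tuesday, so the first Saturday is January 5 (4 days later).
January 2030 has 31 days. Adding weeks: 5, 12, 19, 26 — the last one ≤ 31 is the 26th.

2030-01-26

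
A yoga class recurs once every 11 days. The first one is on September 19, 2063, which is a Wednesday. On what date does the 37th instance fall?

October 19, 2064

The 37th occurrence is 36 intervals after the first: 36 × 11 = 396 days after September 19, 2063.
September has 30 days — 11 days to the end of September leaves 385.
October has 31 days (354 left).
November has 30 days (324 left).
December has 31 days (293 left).
January has 31 days (262 left).
February has 29 days (233 left).
March has 31 days (202 left).
April has 30 days (172 left).
May has 31 days (141 left).
June has 30 days (111 left).
July has 31 days (80 left).
August has 31 days (49 left).
September has 30 days (19 left).
19 days into October → October 19, 2064.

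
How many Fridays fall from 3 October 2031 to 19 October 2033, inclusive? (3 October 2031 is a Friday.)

107

3 October 2031 is a Friday; the first Friday on or after it is 3 October 2031.
From 3 October 2031 to 19 October 2033: 89 + 366 + 292 = 747 days (rest of 2031, 2032, to 19 October 2033 in 2033).
747 ÷ 7 = 106 full weeks with remainder 5, so 106 more Fridays after the first → 107.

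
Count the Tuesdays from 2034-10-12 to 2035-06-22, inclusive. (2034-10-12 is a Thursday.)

36

2034-10-12 is a Thursday; the first Tuesday on or after it is 2034-10-17 (5 days later).
From 2034-10-17 to 2035-06-22: 14 + 30 + 31 + 31 + 28 + 31 + 30 + 31 + 22 = 248 days (rest of October, November, December, January, February, March, April, May, June).
248 ÷ 7 = 35 full weeks with remainder 3, so 35 more Tuesdays after the first → 36.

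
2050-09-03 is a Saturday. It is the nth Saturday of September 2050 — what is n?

Day 3 falls in week ⌈3/7⌉ of the month.
Days 1–7 hold the 1st Saturday, 8–14 the 2nd, 15–21 the 3rd, 22–28 the 4th, 29–31 the 5th.
3 is in the range for the 1st.

1st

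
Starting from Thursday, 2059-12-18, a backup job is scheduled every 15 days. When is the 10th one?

The 10th occurrence is 9 intervals after the first: 9 × 15 = 135 days after 2059-12-18.
December has 31 days — 13 days to the end of December leaves 122.
January has 31 days (91 left).
February has 29 days (62 left).
March has 31 days (31 left).
April has 30 days (1 left).
1 day into May → 2060-05-01.

2060-05-01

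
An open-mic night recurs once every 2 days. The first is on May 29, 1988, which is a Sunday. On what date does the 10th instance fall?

June 16, 1988

The 10th occurrence is 9 intervals after the first: 9 × 2 = 18 days after May 29, 1988.
May has 31 days — 2 days to the end of May leaves 16.
16 days into June → June 16, 1988.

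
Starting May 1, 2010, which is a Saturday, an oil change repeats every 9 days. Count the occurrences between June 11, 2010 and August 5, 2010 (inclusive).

6

Occurrences land 9·i days after May 1, 2010 for i = 0, 1, 2, …
June 11, 2010 is 41 days after the start; 41 ÷ 9 = 4 remainder 5; since the remainder is 5, round up to i = 5. First occurrence in the window: #6 on June 15, 2010 (5×9 = 45 days in).
August 5, 2010 is 96 days after the start; 96 ÷ 9 = 10 remainder 6. Last occurrence in the window: #11 on July 30, 2010.
Occurrences #6 through #11: 6 in total.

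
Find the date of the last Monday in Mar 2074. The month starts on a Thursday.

Mar 2074 begins on a Thursday, so the first Monday is Mar 5 (4 days later).
Mar 2074 has 31 days. Adding weeks: 5, 12, 19, 26 — the last one ≤ 31 is the 26th.

Mar 26, 2074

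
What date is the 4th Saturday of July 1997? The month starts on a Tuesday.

1997-07-26

July 1997 begins on a Tuesday, so the first Saturday is July 5 (4 days later).
The 4th Saturday is 3 weeks later: 5 + 21 = 26.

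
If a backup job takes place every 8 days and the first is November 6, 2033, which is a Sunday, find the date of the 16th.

The 16th occurrence is 15 intervals after the first: 15 × 8 = 120 days after November 6, 2033.
November has 30 days — 24 days to the end of November leaves 96.
December has 31 days (65 left).
January has 31 days (34 left).
February has 28 days (6 left).
6 days into March → March 6, 2034.

March 6, 2034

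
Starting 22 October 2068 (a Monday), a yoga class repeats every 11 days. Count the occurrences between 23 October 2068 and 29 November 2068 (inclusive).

3

Occurrences land 11·i days after 22 October 2068 for i = 0, 1, 2, …
23 October 2068 is 1 day after the start; 1 ÷ 11 = 0 remainder 1; since the remainder is 1, round up to i = 1. First occurrence in the window: #2 on 2 November 2068 (1×11 = 11 days in).
29 November 2068 is 38 days after the start; 38 ÷ 11 = 3 remainder 5. Last occurrence in the window: #4 on 24 November 2068.
Occurrences #2 through #4: 3 in total.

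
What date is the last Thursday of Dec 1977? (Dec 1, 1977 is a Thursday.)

Dec 29, 1977

Dec 1977 begins on a Thursday, so the first Thursday is Dec 1.
Dec 1977 has 31 days. Adding weeks: 1, 8, 15, 22, 29 — the last one ≤ 31 is the 29th.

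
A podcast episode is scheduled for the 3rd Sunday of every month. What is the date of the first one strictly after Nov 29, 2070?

Nov 2070 starts on a Saturday; its first Sunday is the 2nd, so the 3rd Sunday is the 16th — Nov 16, 2070.
That is not after Nov 29, 2070, so look at Dec 2070.
Dec 2070 starts on a Monday; its first Sunday is the 7th, so the 3rd Sunday is the 21st — Dec 21, 2070.

Dec 21, 2070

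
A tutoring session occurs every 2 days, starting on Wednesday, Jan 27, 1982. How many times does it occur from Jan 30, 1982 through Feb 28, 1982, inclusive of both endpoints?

Occurrences land 2·i days after Jan 27, 1982 for i = 0, 1, 2, …
Jan 30, 1982 is 3 days after the start; 3 ÷ 2 = 1 remainder 1; since the remainder is 1, round up to i = 2. First occurrence in the window: #3 on Jan 31, 1982 (2×2 = 4 days in).
Feb 28, 1982 is 32 days after the start; 32 ÷ 2 = 16 remainder 0. Last occurrence in the window: #17 on Feb 28, 1982.
Occurrences #3 through #17: 15 in total.

15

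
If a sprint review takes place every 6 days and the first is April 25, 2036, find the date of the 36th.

The 36th occurrence is 35 intervals after the first: 35 × 6 = 210 days after April 25, 2036.
April has 30 days — 5 days to the end of April leaves 205.
May has 31 days (174 left).
June has 30 days (144 left).
July has 31 days (113 left).
August has 31 days (82 left).
September has 30 days (52 left).
October has 31 days (21 left).
21 days into November → November 21, 2036.

November 21, 2036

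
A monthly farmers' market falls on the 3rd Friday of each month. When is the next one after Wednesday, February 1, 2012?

February 17, 2012

February 2012 starts on a Wednesday; its first Friday is the 3rd, so the 3rd Friday is the 17th — February 17, 2012.
February 17, 2012 is after February 1, 2012, so that is the next one.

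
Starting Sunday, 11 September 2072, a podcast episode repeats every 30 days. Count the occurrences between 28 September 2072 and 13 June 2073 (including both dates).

9

Occurrences land 30·i days after 11 September 2072 for i = 0, 1, 2, …
28 September 2072 is 17 days after the start; 17 ÷ 30 = 0 remainder 17; since the remainder is 17, round up to i = 1. First occurrence in the window: #2 on 11 October 2072 (1×30 = 30 days in).
13 June 2073 is 275 days after the start; 275 ÷ 30 = 9 remainder 5. Last occurrence in the window: #10 on 8 June 2073.
Occurrences #2 through #10: 9 in total.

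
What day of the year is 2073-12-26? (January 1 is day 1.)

360

Days in months before December: 31 + 28 + 31 + 30 + 31 + 30 + 31 + 31 + 30 + 31 + 30 = 334.
Plus 26 days into December → day 360.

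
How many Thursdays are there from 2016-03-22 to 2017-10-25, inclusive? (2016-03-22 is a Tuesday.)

83

2016-03-22 is a Tuesday; the first Thursday on or after it is 2016-03-24 (2 days later).
From 2016-03-24 to 2017-10-25: 282 + 298 = 580 days (rest of 2016, to 2017-10-25 in 2017).
580 ÷ 7 = 82 full weeks with remainder 6, so 82 more Thursdays after the first → 83.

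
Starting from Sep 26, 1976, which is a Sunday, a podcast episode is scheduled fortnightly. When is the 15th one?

The 15th occurrence is 14 intervals after the first: 14 × 14 = 196 days after Sep 26, 1976.
Sep has 30 days — 4 days to the end of Sep leaves 192.
Oct has 31 days (161 left).
Nov has 30 days (131 left).
Dec has 31 days (100 left).
Jan has 31 days (69 left).
Feb has 28 days (41 left).
Mar has 31 days (10 left).
10 days into Apr → Apr 10, 1977.

Apr 10, 1977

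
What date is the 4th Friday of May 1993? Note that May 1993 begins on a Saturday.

May 1993 begins on a Saturday, so the first Friday is May 7 (6 days later).
The 4th Friday is 3 weeks later: 7 + 21 = 28.

May 28, 1993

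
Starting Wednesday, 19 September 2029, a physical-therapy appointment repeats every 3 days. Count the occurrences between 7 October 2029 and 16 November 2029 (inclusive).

Occurrences land 3·i days after 19 September 2029 for i = 0, 1, 2, …
7 October 2029 is 18 days after the start; 18 ÷ 3 = 6 remainder 0. First occurrence in the window: #7 on 7 October 2029 (6×3 = 18 days in).
16 November 2029 is 58 days after the start; 58 ÷ 3 = 19 remainder 1. Last occurrence in the window: #20 on 15 November 2029.
Occurrences #7 through #20: 14 in total.

14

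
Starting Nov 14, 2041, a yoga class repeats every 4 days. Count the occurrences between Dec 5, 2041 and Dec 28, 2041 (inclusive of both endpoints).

Occurrences land 4·i days after Nov 14, 2041 for i = 0, 1, 2, …
Dec 5, 2041 is 21 days after the start; 21 ÷ 4 = 5 remainder 1; since the remainder is 1, round up to i = 6. First occurrence in the window: #7 on Dec 8, 2041 (6×4 = 24 days in).
Dec 28, 2041 is 44 days after the start; 44 ÷ 4 = 11 remainder 0. Last occurrence in the window: #12 on Dec 28, 2041.
Occurrences #7 through #12: 6 in total.

6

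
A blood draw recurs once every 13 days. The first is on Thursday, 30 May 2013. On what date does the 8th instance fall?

The 8th occurrence is 7 intervals after the first: 7 × 13 = 91 days after 30 May 2013.
May has 31 days — 1 day to the end of May leaves 90.
June has 30 days (60 left).
July has 31 days (29 left).
29 days into August → 29 August 2013.

29 August 2013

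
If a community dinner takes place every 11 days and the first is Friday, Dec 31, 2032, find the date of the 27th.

The 27th occurrence is 26 intervals after the first: 26 × 11 = 286 days after Dec 31, 2032.
Dec has 31 days — 0 days to the end of Dec leaves 286.
Jan has 31 days (255 left).
Feb has 28 days (227 left).
Mar has 31 days (196 left).
Apr has 30 days (166 left).
May has 31 days (135 left).
Jun has 30 days (105 left).
Jul has 31 days (74 left).
Aug has 31 days (43 left).
Sep has 30 days (13 left).
13 days into Oct → Oct 13, 2033.

Oct 13, 2033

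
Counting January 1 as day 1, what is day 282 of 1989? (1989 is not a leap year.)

October 9, 1989

January has 31 days (282 − 31 = 251 remain).
February has 28 days (251 − 28 = 223 remain).
March has 31 days (223 − 31 = 192 remain).
April has 30 days (192 − 30 = 162 remain).
May has 31 days (162 − 31 = 131 remain).
June has 30 days (131 − 30 = 101 remain).
July has 31 days (101 − 31 = 70 remain).
August has 31 days (70 − 31 = 39 remain).
September has 30 days (39 − 30 = 9 remain).
9 into October → October 9.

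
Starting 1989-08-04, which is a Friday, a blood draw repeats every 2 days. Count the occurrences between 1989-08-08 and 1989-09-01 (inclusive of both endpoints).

Occurrences land 2·i days after 1989-08-04 for i = 0, 1, 2, …
1989-08-08 is 4 days after the start; 4 ÷ 2 = 2 remainder 0. First occurrence in the window: #3 on 1989-08-08 (2×2 = 4 days in).
1989-09-01 is 28 days after the start; 28 ÷ 2 = 14 remainder 0. Last occurrence in the window: #15 on 1989-09-01.
Occurrences #3 through #15: 13 in total.

13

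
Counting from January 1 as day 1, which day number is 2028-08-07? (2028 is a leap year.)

Days in months before August: 31 + 29 + 31 + 30 + 31 + 30 + 31 = 213.
Plus 7 days into August → day 220.

220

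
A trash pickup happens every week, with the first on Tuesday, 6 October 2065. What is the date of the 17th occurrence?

The 17th occurrence is 16 intervals after the first: 16 × 7 = 112 days after 6 October 2065.
October has 31 days — 25 days to the end of October leaves 87.
November has 30 days (57 left).
December has 31 days (26 left).
26 days into January → 26 January 2066.

26 January 2066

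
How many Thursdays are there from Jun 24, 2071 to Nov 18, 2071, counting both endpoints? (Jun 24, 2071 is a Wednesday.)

Jun 24, 2071 is a Wednesday; the first Thursday on or after it is Jun 25, 2071 (1 day later).
From Jun 25, 2071 to Nov 18, 2071: 5 + 31 + 31 + 30 + 31 + 18 = 146 days (rest of Jun, Jul, Aug, Sep, Oct, Nov).
146 ÷ 7 = 20 full weeks with remainder 6, so 20 more Thursdays after the first → 21.

21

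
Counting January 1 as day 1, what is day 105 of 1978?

Jan has 31 days (105 − 31 = 74 remain).
Feb has 28 days (74 − 28 = 46 remain).
Mar has 31 days (46 − 31 = 15 remain).
15 into Apr → Apr 15.

Apr 15, 1978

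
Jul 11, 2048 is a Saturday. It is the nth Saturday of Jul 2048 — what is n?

2nd

Day 11 falls in week ⌈11/7⌉ of the month.
Days 1–7 hold the 1st Saturday, 8–14 the 2nd, 15–21 the 3rd, 22–28 the 4th, 29–31 the 5th.
11 is in the range for the 2nd.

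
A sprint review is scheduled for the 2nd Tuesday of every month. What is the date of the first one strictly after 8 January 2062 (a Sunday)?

10 January 2062

January 2062 starts on a Sunday; its first Tuesday is the 3rd, so the 2nd Tuesday is the 10th — 10 January 2062.
10 January 2062 is after 8 January 2062, so that is the next one.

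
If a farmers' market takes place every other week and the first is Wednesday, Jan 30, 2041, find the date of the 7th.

The 7th occurrence is 6 intervals after the first: 6 × 14 = 84 days after Jan 30, 2041.
Jan has 31 days — 1 day to the end of Jan leaves 83.
Feb has 28 days (55 left).
Mar has 31 days (24 left).
24 days into Apr → Apr 24, 2041.

Apr 24, 2041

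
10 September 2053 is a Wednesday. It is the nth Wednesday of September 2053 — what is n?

Day 10 falls in week ⌈10/7⌉ of the month.
Days 1–7 hold the 1st Wednesday, 8–14 the 2nd, 15–21 the 3rd, 22–28 the 4th, 29–31 the 5th.
10 is in the range for the 2nd.

2nd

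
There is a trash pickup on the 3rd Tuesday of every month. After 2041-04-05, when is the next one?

April 2041 starts on a Monday; its first Tuesday is the 2nd, so the 3rd Tuesday is the 16th — 2041-04-16.
2041-04-16 is after 2041-04-05, so that is the next one.

2041-04-16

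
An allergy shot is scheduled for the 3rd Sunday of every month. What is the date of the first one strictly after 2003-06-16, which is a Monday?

2003-07-20

June 2003 starts on a Sunday; its first Sunday is the 1st, so the 3rd Sunday is the 15th — 2003-06-15.
That is not after 2003-06-16, so look at July 2003.
July 2003 starts on a Tuesday; its first Sunday is the 6th, so the 3rd Sunday is the 20th — 2003-07-20.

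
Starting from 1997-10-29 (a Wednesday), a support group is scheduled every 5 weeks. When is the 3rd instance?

1998-01-07

The 3rd occurrence is 2 intervals after the first: 2 × 35 = 70 days after 1997-10-29.
October has 31 days — 2 days to the end of October leaves 68.
November has 30 days (38 left).
December has 31 days (7 left).
7 days into January → 1998-01-07.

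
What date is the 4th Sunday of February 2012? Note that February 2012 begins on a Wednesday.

2012-02-26

February 2012 begins on a Wednesday, so the first Sunday is February 5 (4 days later).
The 4th Sunday is 3 weeks later: 5 + 21 = 26.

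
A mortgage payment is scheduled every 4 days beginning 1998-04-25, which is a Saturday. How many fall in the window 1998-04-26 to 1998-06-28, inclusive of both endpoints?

16

Occurrences land 4·i days after 1998-04-25 for i = 0, 1, 2, …
1998-04-26 is 1 day after the start; 1 ÷ 4 = 0 remainder 1; since the remainder is 1, round up to i = 1. First occurrence in the window: #2 on 1998-04-29 (1×4 = 4 days in).
1998-06-28 is 64 days after the start; 64 ÷ 4 = 16 remainder 0. Last occurrence in the window: #17 on 1998-06-28.
Occurrences #2 through #17: 16 in total.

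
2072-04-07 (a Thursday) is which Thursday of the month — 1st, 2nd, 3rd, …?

Day 7 falls in week ⌈7/7⌉ of the month.
Days 1–7 hold the 1st Thursday, 8–14 the 2nd, 15–21 the 3rd, 22–28 the 4th, 29–31 the 5th.
7 is in the range for the 1st.

1st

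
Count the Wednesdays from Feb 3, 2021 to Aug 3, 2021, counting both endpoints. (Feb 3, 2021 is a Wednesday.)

26

Feb 3, 2021 is a Wednesday; the first Wednesday on or after it is Feb 3, 2021.
From Feb 3, 2021 to Aug 3, 2021: 25 + 31 + 30 + 31 + 30 + 31 + 3 = 181 days (rest of Feb, Mar, Apr, May, Jun, Jul, Aug).
181 ÷ 7 = 25 full weeks with remainder 6, so 25 more Wednesdays after the first → 26.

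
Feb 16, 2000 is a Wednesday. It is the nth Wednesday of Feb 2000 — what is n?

3rd

Day 16 falls in week ⌈16/7⌉ of the month.
Days 1–7 hold the 1st Wednesday, 8–14 the 2nd, 15–21 the 3rd, 22–28 the 4th, 29–31 the 5th.
16 is in the range for the 3rd.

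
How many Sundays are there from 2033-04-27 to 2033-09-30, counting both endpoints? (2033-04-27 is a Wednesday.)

22

2033-04-27 is a Wednesday; the first Sunday on or after it is 2033-05-01 (4 days later).
From 2033-05-01 to 2033-09-30: 30 + 30 + 31 + 31 + 30 = 152 days (rest of May, June, July, August, September).
152 ÷ 7 = 21 full weeks with remainder 5, so 21 more Sundays after the first → 22.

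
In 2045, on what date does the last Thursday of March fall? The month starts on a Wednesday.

March 2045 begins on a Wednesday, so the first Thursday is March 2 (1 day later).
March 2045 has 31 days. Adding weeks: 2, 9, 16, 23, 30 — the last one ≤ 31 is the 30th.

30 March 2045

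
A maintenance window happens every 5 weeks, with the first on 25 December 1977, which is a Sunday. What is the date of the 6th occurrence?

18 June 1978

The 6th occurrence is 5 intervals after the first: 5 × 35 = 175 days after 25 December 1977.
December has 31 days — 6 days to the end of December leaves 169.
January has 31 days (138 left).
February has 28 days (110 left).
March has 31 days (79 left).
April has 30 days (49 left).
May has 31 days (18 left).
18 days into June → 18 June 1978.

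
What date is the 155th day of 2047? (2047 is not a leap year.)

2047-06-04

January has 31 days (155 − 31 = 124 remain).
February has 28 days (124 − 28 = 96 remain).
March has 31 days (96 − 31 = 65 remain).
April has 30 days (65 − 30 = 35 remain).
May has 31 days (35 − 31 = 4 remain).
4 into June → June 4.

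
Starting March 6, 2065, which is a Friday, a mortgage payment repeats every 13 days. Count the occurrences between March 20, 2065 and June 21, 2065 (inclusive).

7

Occurrences land 13·i days after March 6, 2065 for i = 0, 1, 2, …
March 20, 2065 is 14 days after the start; 14 ÷ 13 = 1 remainder 1; since the remainder is 1, round up to i = 2. First occurrence in the window: #3 on April 1, 2065 (2×13 = 26 days in).
June 21, 2065 is 107 days after the start; 107 ÷ 13 = 8 remainder 3. Last occurrence in the window: #9 on June 18, 2065.
Occurrences #3 through #9: 7 in total.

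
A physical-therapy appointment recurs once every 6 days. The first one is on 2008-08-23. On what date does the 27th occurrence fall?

2009-01-26

The 27th occurrence is 26 intervals after the first: 26 × 6 = 156 days after 2008-08-23.
August has 31 days — 8 days to the end of August leaves 148.
September has 30 days (118 left).
October has 31 days (87 left).
November has 30 days (57 left).
December has 31 days (26 left).
26 days into January → 2009-01-26.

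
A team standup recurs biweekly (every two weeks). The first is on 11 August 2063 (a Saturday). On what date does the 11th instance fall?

29 December 2063

The 11th occurrence is 10 intervals after the first: 10 × 14 = 140 days after 11 August 2063.
August has 31 days — 20 days to the end of August leaves 120.
September has 30 days (90 left).
October has 31 days (59 left).
November has 30 days (29 left).
29 days into December → 29 December 2063.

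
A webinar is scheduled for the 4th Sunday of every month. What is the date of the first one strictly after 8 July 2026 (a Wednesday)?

July 2026 starts on a Wednesday; its first Sunday is the 5th, so the 4th Sunday is the 26th — 26 July 2026.
26 July 2026 is after 8 July 2026, so that is the next one.

26 July 2026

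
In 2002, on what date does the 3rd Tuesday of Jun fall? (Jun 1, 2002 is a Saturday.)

Jun 2002 begins on a Saturday, so the first Tuesday is Jun 4 (3 days later).
The 3rd Tuesday is 2 weeks later: 4 + 14 = 18.

Jun 18, 2002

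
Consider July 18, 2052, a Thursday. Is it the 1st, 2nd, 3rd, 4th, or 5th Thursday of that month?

3rd

Day 18 falls in week ⌈18/7⌉ of the month.
Days 1–7 hold the 1st Thursday, 8–14 the 2nd, 15–21 the 3rd, 22–28 the 4th, 29–31 the 5th.
18 is in the range for the 3rd.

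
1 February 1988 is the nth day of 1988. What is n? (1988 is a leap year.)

Days in months before February: 31 = 31.
Plus 1 day into February → day 32.

32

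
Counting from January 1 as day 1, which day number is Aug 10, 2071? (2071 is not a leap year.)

222

Days in months before Aug: 31 + 28 + 31 + 30 + 31 + 30 + 31 = 212.
Plus 10 days into Aug → day 222.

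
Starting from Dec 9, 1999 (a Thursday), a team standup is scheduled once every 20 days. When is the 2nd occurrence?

Dec 29, 1999

The 2nd occurrence is 1 interval after the first: 1 × 20 = 20 days after Dec 9, 1999.
20 days later is Dec 29, 1999.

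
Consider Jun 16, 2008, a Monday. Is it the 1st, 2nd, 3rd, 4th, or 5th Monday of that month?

3rd

Day 16 falls in week ⌈16/7⌉ of the month.
Days 1–7 hold the 1st Monday, 8–14 the 2nd, 15–21 the 3rd, 22–28 the 4th, 29–31 the 5th.
16 is in the range for the 3rd.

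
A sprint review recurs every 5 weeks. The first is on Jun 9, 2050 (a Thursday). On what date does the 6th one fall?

The 6th occurrence is 5 intervals after the first: 5 × 35 = 175 days after Jun 9, 2050.
Jun has 30 days — 21 days to the end of Jun leaves 154.
Jul has 31 days (123 left).
Aug has 31 days (92 left).
Sep has 30 days (62 left).
Oct has 31 days (31 left).
Nov has 30 days (1 left).
1 day into Dec → Dec 1, 2050.

Dec 1, 2050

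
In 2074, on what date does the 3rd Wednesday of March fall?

The first Wednesday of March 2074 is March 7.
The 3rd Wednesday is 2 weeks later: 7 + 14 = 21.

March 21, 2074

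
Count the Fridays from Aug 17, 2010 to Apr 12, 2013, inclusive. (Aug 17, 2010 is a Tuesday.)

139

Aug 17, 2010 is a Tuesday; the first Friday on or after it is Aug 20, 2010 (3 days later).
From Aug 20, 2010 to Apr 12, 2013: 133 + 365 + 366 + 102 = 966 days (rest of 2010, 2011, 2012, to Apr 12, 2013 in 2013).
966 ÷ 7 = 138 full weeks with remainder 0, so 138 more Fridays after the first → 139.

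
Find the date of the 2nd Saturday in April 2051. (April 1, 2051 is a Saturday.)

8 April 2051

April 2051 begins on a Saturday, so the first Saturday is April 1.
The 2nd Saturday is 1 weeks later: 1 + 7 = 8.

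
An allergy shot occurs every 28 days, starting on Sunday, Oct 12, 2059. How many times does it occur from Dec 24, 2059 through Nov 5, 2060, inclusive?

11

Occurrences land 28·i days after Oct 12, 2059 for i = 0, 1, 2, …
Dec 24, 2059 is 73 days after the start; 73 ÷ 28 = 2 remainder 17; since the remainder is 17, round up to i = 3. First occurrence in the window: #4 on Jan 4, 2060 (3×28 = 84 days in).
Nov 5, 2060 is 390 days after the start; 390 ÷ 28 = 13 remainder 26. Last occurrence in the window: #14 on Oct 10, 2060.
Occurrences #4 through #14: 11 in total.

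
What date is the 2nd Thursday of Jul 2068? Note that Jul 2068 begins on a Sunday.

Jul 2068 begins on a Sunday, so the first Thursday is Jul 5 (4 days later).
The 2nd Thursday is 1 weeks later: 5 + 7 = 12.

Jul 12, 2068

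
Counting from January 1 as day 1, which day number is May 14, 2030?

Days in months before May: 31 + 28 + 31 + 30 = 120.
Plus 14 days into May → day 134.

134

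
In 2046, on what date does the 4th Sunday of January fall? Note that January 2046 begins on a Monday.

28 January 2046

January 2046 begins on a Monday, so the first Sunday is January 7 (6 days later).
The 4th Sunday is 3 weeks later: 7 + 21 = 28.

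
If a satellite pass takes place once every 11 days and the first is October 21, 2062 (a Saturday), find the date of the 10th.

January 28, 2063

The 10th occurrence is 9 intervals after the first: 9 × 11 = 99 days after October 21, 2062.
October has 31 days — 10 days to the end of October leaves 89.
November has 30 days (59 left).
December has 31 days (28 left).
28 days into January → January 28, 2063.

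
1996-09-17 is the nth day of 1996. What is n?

261

Days in months before September: 31 + 29 + 31 + 30 + 31 + 30 + 31 + 31 = 244.
Plus 17 days into September → day 261.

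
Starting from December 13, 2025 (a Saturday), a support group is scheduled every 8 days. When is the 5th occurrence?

The 5th occurrence is 4 intervals after the first: 4 × 8 = 32 days after December 13, 2025.
December has 31 days — 18 days to the end of December leaves 14.
14 days into January → January 14, 2026.

January 14, 2026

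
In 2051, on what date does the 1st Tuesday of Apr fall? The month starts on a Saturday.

Apr 2051 begins on a Saturday, so the first Tuesday is Apr 4 (3 days later).

Apr 4, 2051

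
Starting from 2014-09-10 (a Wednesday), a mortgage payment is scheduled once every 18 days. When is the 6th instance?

The 6th occurrence is 5 intervals after the first: 5 × 18 = 90 days after 2014-09-10.
September has 30 days — 20 days to the end of September leaves 70.
October has 31 days (39 left).
November has 30 days (9 left).
9 days into December → 2014-12-09.

2014-12-09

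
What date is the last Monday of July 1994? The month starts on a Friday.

25 July 1994

July 1994 begins on a Friday, so the first Monday is July 4 (3 days later).
July 1994 has 31 days. Adding weeks: 4, 11, 18, 25 — the last one ≤ 31 is the 25th.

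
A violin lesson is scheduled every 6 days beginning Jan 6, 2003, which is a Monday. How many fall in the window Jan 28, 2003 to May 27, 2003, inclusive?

20

Occurrences land 6·i days after Jan 6, 2003 for i = 0, 1, 2, …
Jan 28, 2003 is 22 days after the start; 22 ÷ 6 = 3 remainder 4; since the remainder is 4, round up to i = 4. First occurrence in the window: #5 on Jan 30, 2003 (4×6 = 24 days in).
May 27, 2003 is 141 days after the start; 141 ÷ 6 = 23 remainder 3. Last occurrence in the window: #24 on May 24, 2003.
Occurrences #5 through #24: 20 in total.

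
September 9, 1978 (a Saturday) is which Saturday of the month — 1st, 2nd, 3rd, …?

2nd

Day 9 falls in week ⌈9/7⌉ of the month.
Days 1–7 hold the 1st Saturday, 8–14 the 2nd, 15–21 the 3rd, 22–28 the 4th, 29–31 the 5th.
9 is in the range for the 2nd.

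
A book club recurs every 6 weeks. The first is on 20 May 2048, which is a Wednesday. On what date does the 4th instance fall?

The 4th occurrence is 3 intervals after the first: 3 × 42 = 126 days after 20 May 2048.
May has 31 days — 11 days to the end of May leaves 115.
June has 30 days (85 left).
July has 31 days (54 left).
August has 31 days (23 left).
23 days into September → 23 September 2048.

23 September 2048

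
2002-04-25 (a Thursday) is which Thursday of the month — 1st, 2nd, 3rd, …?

Day 25 falls in week ⌈25/7⌉ of the month.
Days 1–7 hold the 1st Thursday, 8–14 the 2nd, 15–21 the 3rd, 22–28 the 4th, 29–31 the 5th.
25 is in the range for the 4th.

4th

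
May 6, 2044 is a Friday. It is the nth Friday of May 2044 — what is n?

Day 6 falls in week ⌈6/7⌉ of the month.
Days 1–7 hold the 1st Friday, 8–14 the 2nd, 15–21 the 3rd, 22–28 the 4th, 29–31 the 5th.
6 is in the range for the 1st.

1st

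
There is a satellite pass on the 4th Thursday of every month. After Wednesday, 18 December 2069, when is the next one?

December 2069 starts on a Sunday; its first Thursday is the 5th, so the 4th Thursday is the 26th — 26 December 2069.
26 December 2069 is after 18 December 2069, so that is the next one.

26 December 2069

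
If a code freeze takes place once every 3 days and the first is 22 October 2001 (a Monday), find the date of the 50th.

18 March 2002

The 50th occurrence is 49 intervals after the first: 49 × 3 = 147 days after 22 October 2001.
October has 31 days — 9 days to the end of October leaves 138.
November has 30 days (108 left).
December has 31 days (77 left).
January has 31 days (46 left).
February has 28 days (18 left).
18 days into March → 18 March 2002.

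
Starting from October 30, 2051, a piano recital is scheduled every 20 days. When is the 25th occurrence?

The 25th occurrence is 24 intervals after the first: 24 × 20 = 480 days after October 30, 2051.
October has 31 days — 1 day to the end of October leaves 479.
From end of October to end of 2051 is 61 days (418 left).
2052 has 366 days (52 left).
January has 31 days (21 left).
21 days into February → February 21, 2053.

February 21, 2053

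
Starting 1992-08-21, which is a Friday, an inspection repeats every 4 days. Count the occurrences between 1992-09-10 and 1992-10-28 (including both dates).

13

Occurrences land 4·i days after 1992-08-21 for i = 0, 1, 2, …
1992-09-10 is 20 days after the start; 20 ÷ 4 = 5 remainder 0. First occurrence in the window: #6 on 1992-09-10 (5×4 = 20 days in).
1992-10-28 is 68 days after the start; 68 ÷ 4 = 17 remainder 0. Last occurrence in the window: #18 on 1992-10-28.
Occurrences #6 through #18: 13 in total.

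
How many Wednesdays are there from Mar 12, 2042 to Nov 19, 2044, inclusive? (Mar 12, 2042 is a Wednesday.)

141

Mar 12, 2042 is a Wednesday; the first Wednesday on or after it is Mar 12, 2042.
From Mar 12, 2042 to Nov 19, 2044: 294 + 365 + 324 = 983 days (rest of 2042, 2043, to Nov 19, 2044 in 2044).
983 ÷ 7 = 140 full weeks with remainder 3, so 140 more Wednesdays after the first → 141.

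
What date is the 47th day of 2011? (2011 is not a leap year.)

February 16, 2011

January has 31 days (47 − 31 = 16 remain).
16 into February → February 16.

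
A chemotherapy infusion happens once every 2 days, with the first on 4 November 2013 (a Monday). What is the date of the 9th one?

The 9th occurrence is 8 intervals after the first: 8 × 2 = 16 days after 4 November 2013.
16 days later is 20 November 2013.

20 November 2013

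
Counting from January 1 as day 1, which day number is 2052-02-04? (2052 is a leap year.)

Days in months before February: 31 = 31.
Plus 4 days into February → day 35.

35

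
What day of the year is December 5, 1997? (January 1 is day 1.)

339

Days in months before December: 31 + 28 + 31 + 30 + 31 + 30 + 31 + 31 + 30 + 31 + 30 = 334.
Plus 5 days into December → day 339.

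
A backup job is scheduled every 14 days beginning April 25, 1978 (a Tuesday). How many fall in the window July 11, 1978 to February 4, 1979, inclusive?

15

Occurrences land 14·i days after April 25, 1978 for i = 0, 1, 2, …
July 11, 1978 is 77 days after the start; 77 ÷ 14 = 5 remainder 7; since the remainder is 7, round up to i = 6. First occurrence in the window: #7 on July 18, 1978 (6×14 = 84 days in).
February 4, 1979 is 285 days after the start; 285 ÷ 14 = 20 remainder 5. Last occurrence in the window: #21 on January 30, 1979.
Occurrences #7 through #21: 15 in total.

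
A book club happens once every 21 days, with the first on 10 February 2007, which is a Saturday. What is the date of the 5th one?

The 5th occurrence is 4 intervals after the first: 4 × 21 = 84 days after 10 February 2007.
February has 28 days — 18 days to the end of February leaves 66.
March has 31 days (35 left).
April has 30 days (5 left).
5 days into May → 5 May 2007.

5 May 2007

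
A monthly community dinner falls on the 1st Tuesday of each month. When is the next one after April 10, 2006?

April 2006 starts on a Saturday, so its 1st Tuesday is April 4, 2006 (3 days in).
That is not after April 10, 2006, so look at May 2006.
May 2006 starts on a Monday, so its 1st Tuesday is May 2, 2006 (1 day in).

May 2, 2006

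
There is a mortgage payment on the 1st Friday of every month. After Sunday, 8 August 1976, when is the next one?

August 1976 starts on a Sunday, so its 1st Friday is 6 August 1976 (5 days in).
That is not after 8 August 1976, so look at September 1976.
September 1976 starts on a Wednesday, so its 1st Friday is 3 September 1976 (2 days in).

3 September 1976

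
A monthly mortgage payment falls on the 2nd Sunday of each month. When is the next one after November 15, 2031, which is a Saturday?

December 14, 2031

November 2031 starts on a Saturday; its first Sunday is the 2nd, so the 2nd Sunday is the 9th — November 9, 2031.
That is not after November 15, 2031, so look at December 2031.
December 2031 starts on a Monday; its first Sunday is the 7th, so the 2nd Sunday is the 14th — December 14, 2031.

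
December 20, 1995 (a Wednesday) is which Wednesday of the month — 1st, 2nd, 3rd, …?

3rd

Day 20 falls in week ⌈20/7⌉ of the month.
Days 1–7 hold the 1st Wednesday, 8–14 the 2nd, 15–21 the 3rd, 22–28 the 4th, 29–31 the 5th.
20 is in the range for the 3rd.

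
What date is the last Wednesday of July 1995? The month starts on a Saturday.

July 1995 begins on a Saturday, so the first Wednesday is July 5 (4 days later).
July 1995 has 31 days. Adding weeks: 5, 12, 19, 26 — the last one ≤ 31 is the 26th.

July 26, 1995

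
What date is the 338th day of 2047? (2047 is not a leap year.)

January has 31 days (338 − 31 = 307 remain).
February has 28 days (307 − 28 = 279 remain).
March has 31 days (279 − 31 = 248 remain).
April has 30 days (248 − 30 = 218 remain).
May has 31 days (218 − 31 = 187 remain).
June has 30 days (187 − 30 = 157 remain).
July has 31 days (157 − 31 = 126 remain).
August has 31 days (126 − 31 = 95 remain).
September has 30 days (95 − 30 = 65 remain).
October has 31 days (65 − 31 = 34 remain).
November has 30 days (34 − 30 = 4 remain).
4 into December → December 4.

December 4, 2047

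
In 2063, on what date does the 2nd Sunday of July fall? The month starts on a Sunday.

8 July 2063

July 2063 begins on a Sunday, so the first Sunday is July 1.
The 2nd Sunday is 1 weeks later: 1 + 7 = 8.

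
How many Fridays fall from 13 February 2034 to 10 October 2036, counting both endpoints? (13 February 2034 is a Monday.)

139

13 February 2034 is a Monday; the first Friday on or after it is 17 February 2034 (4 days later).
From 17 February 2034 to 10 October 2036: 317 + 365 + 284 = 966 days (rest of 2034, 2035, to 10 October 2036 in 2036).
966 ÷ 7 = 138 full weeks with remainder 0, so 138 more Fridays after the first → 139.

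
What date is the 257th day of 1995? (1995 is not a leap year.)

Sep 14, 1995

Jan has 31 days (257 − 31 = 226 remain).
Feb has 28 days (226 − 28 = 198 remain).
Mar has 31 days (198 − 31 = 167 remain).
Apr has 30 days (167 − 30 = 137 remain).
May has 31 days (137 − 31 = 106 remain).
Jun has 30 days (106 − 30 = 76 remain).
Jul has 31 days (76 − 31 = 45 remain).
Aug has 31 days (45 − 31 = 14 remain).
14 into Sep → Sep 14.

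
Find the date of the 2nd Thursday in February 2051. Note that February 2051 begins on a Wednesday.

February 2051 begins on a Wednesday, so the first Thursday is February 2 (1 day later).
The 2nd Thursday is 1 weeks later: 2 + 7 = 9.

2051-02-09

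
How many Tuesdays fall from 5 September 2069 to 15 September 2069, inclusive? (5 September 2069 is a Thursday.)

1

5 September 2069 is a Thursday; the first Tuesday on or after it is 10 September 2069 (5 days later).
From 10 September 2069 to 15 September 2069 is 15 − 10 = 5 days.
5 ÷ 7 = 0 full weeks with remainder 5, so 0 more Tuesdays after the first → 1.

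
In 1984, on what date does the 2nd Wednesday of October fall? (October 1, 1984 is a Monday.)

October 1984 begins on a Monday, so the first Wednesday is October 3 (2 days later).
The 2nd Wednesday is 1 weeks later: 3 + 7 = 10.

10 October 1984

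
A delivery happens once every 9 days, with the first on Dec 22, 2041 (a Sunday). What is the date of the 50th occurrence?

Mar 8, 2043

The 50th occurrence is 49 intervals after the first: 49 × 9 = 441 days after Dec 22, 2041.
Dec has 31 days — 9 days to the end of Dec leaves 432.
2042 has 365 days (67 left).
Jan has 31 days (36 left).
Feb has 28 days (8 left).
8 days into Mar → Mar 8, 2043.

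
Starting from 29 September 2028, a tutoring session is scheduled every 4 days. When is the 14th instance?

The 14th occurrence is 13 intervals after the first: 13 × 4 = 52 days after 29 September 2028.
September has 30 days — 1 day to the end of September leaves 51.
October has 31 days (20 left).
20 days into November → 20 November 2028.

20 November 2028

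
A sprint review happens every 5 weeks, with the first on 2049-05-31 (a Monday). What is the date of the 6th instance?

The 6th occurrence is 5 intervals after the first: 5 × 35 = 175 days after 2049-05-31.
May has 31 days — 0 days to the end of May leaves 175.
June has 30 days (145 left).
July has 31 days (114 left).
August has 31 days (83 left).
September has 30 days (53 left).
October has 31 days (22 left).
22 days into November → 2049-11-22.

2049-11-22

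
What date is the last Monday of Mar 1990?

Mar 26, 1990

Mar 1990 begins on a Thursday, so the first Monday is Mar 5 (4 days later).
Mar 1990 has 31 days. Adding weeks: 5, 12, 19, 26 — the last one ≤ 31 is the 26th.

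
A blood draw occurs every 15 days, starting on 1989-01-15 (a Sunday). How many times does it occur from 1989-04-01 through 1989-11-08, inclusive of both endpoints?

Occurrences land 15·i days after 1989-01-15 for i = 0, 1, 2, …
1989-04-01 is 76 days after the start; 76 ÷ 15 = 5 remainder 1; since the remainder is 1, round up to i = 6. First occurrence in the window: #7 on 1989-04-15 (6×15 = 90 days in).
1989-11-08 is 297 days after the start; 297 ÷ 15 = 19 remainder 12. Last occurrence in the window: #20 on 1989-10-27.
Occurrences #7 through #20: 14 in total.

14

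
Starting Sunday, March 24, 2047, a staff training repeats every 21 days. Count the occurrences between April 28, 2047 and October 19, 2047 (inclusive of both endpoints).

8

Occurrences land 21·i days after March 24, 2047 for i = 0, 1, 2, …
April 28, 2047 is 35 days after the start; 35 ÷ 21 = 1 remainder 14; since the remainder is 14, round up to i = 2. First occurrence in the window: #3 on May 5, 2047 (2×21 = 42 days in).
October 19, 2047 is 209 days after the start; 209 ÷ 21 = 9 remainder 20. Last occurrence in the window: #10 on September 29, 2047.
Occurrences #3 through #10: 8 in total.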